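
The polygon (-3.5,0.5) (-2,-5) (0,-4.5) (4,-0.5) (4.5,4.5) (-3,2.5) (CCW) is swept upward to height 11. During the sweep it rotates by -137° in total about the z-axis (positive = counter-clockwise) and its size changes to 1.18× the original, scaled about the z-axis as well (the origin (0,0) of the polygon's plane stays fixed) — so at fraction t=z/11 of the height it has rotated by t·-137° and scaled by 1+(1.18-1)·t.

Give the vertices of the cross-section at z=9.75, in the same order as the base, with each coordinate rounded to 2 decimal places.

t = z/height = 9.75/11 = 0.886364
s = 1 + (scale-1)·z/height = 1 + (1.18-1)·9.75/11 = 1.159545
θ = twist·z/height = -137°·9.75/11 = -121.4318° = -2.119385 rad
cos θ = -0.521484, sin θ = -0.853261 (intermediates below are computed at full precision and shown rounded to 5 d.p.)
v1: (-3.5,0.5) → rotate → (2.25182,2.72567) → ×s → (2.61109,3.16054) → (2.61,3.16)
v2: (-2,-5) → rotate → (-3.22334,4.31394) → ×s → (-3.73761,5.00221) → (-3.74,5.00)
v3: (0,-4.5) → rotate → (-3.83968,2.34668) → ×s → (-4.45228,2.72108) → (-4.45,2.72)
v4: (4,-0.5) → rotate → (-2.51256,-3.15230) → ×s → (-2.91343,-3.65524) → (-2.91,-3.66)
v5: (4.5,4.5) → rotate → (1.49300,-6.18635) → ×s → (1.73120,-7.17336) → (1.73,-7.17)
v6: (-3,2.5) → rotate → (3.69760,1.25608) → ×s → (4.28754,1.45648) → (4.29,1.46)

Cross-section at z=9.75: (2.61,3.16) (-3.74,5.00) (-4.45,2.72) (-2.91,-3.66) (1.73,-7.17) (4.29,1.46)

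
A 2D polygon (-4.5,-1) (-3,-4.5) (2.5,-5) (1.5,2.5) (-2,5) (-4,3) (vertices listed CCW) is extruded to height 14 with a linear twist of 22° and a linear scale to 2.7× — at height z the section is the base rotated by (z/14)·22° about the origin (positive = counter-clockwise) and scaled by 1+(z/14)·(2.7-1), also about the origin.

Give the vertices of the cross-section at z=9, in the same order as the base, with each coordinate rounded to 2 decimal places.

t = z/height = 9/14 = 0.642857
s = 1 + (scale-1)·z/height = 1 + (2.7-1)·9/14 = 2.092857
θ = twist·z/height = 22°·9/14 = 14.1429° = 0.246839 rad
cos θ = 0.969690, sin θ = 0.244340 (intermediates below are computed at full precision and shown rounded to 5 d.p.)
v1: (-4.5,-1) → rotate → (-4.11926,-2.06922) → ×s → (-8.62103,-4.33058) → (-8.62,-4.33)
v2: (-3,-4.5) → rotate → (-1.80954,-5.09662) → ×s → (-3.78710,-10.66651) → (-3.79,-10.67)
v3: (2.5,-5) → rotate → (3.64593,-4.23760) → ×s → (7.63040,-8.86868) → (7.63,-8.87)
v4: (1.5,2.5) → rotate → (0.84368,2.79073) → ×s → (1.76571,5.84061) → (1.77,5.84)
v5: (-2,5) → rotate → (-3.16108,4.35977) → ×s → (-6.61569,9.12437) → (-6.62,9.12)
v6: (-4,3) → rotate → (-4.61178,1.93171) → ×s → (-9.65180,4.04279) → (-9.65,4.04)

Cross-section at z=9: (-8.62,-4.33) (-3.79,-10.67) (7.63,-8.87) (1.77,5.84) (-6.62,9.12) (-9.65,4.04)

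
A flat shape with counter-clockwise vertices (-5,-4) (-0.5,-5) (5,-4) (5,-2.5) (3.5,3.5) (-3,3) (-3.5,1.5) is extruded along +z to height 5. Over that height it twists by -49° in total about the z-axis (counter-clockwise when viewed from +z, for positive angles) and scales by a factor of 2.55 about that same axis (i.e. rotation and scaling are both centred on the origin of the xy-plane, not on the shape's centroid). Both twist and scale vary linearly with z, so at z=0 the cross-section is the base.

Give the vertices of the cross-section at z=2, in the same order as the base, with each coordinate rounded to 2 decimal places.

Cross-section at z=2: (-9.80,-3.39) (-3.48,-7.36) (5.46,-8.82) (6.27,-6.53) (7.24,3.44) (-2.95,6.21) (-4.53,4.19)

t = z/height = 2/5 = 0.4
s = 1 + (scale-1)·z/height = 1 + (2.55-1)·2/5 = 1.620000
θ = twist·z/height = -49°·2/5 = -19.6000° = -0.342085 rad
cos θ = 0.942057, sin θ = -0.335452 (intermediates below are computed at full precision and shown rounded to 5 d.p.)
v1: (-5,-4) → rotate → (-6.05209,-2.09097) → ×s → (-9.80439,-3.38737) → (-9.80,-3.39)
v2: (-0.5,-5) → rotate → (-2.14829,-4.54256) → ×s → (-3.48022,-7.35895) → (-3.48,-7.36)
v3: (5,-4) → rotate → (3.36848,-5.44549) → ×s → (5.45694,-8.82169) → (5.46,-8.82)
v4: (5,-2.5) → rotate → (3.87166,-4.03240) → ×s → (6.27209,-6.53249) → (6.27,-6.53)
v5: (3.5,3.5) → rotate → (4.47128,2.12312) → ×s → (7.24348,3.43946) → (7.24,3.44)
v6: (-3,3) → rotate → (-1.81982,3.83253) → ×s → (-2.94810,6.20869) → (-2.95,6.21)
v7: (-3.5,1.5) → rotate → (-2.79402,2.58717) → ×s → (-4.52632,4.19121) → (-4.53,4.19)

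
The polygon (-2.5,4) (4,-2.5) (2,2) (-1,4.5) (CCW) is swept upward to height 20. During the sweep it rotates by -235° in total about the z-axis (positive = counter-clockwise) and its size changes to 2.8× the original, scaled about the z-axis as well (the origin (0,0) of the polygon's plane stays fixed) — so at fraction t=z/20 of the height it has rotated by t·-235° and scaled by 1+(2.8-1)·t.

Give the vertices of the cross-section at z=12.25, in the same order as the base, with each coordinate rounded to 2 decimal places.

t = z/height = 12.25/20 = 0.6125
s = 1 + (scale-1)·z/height = 1 + (2.8-1)·12.25/20 = 2.102500
θ = twist·z/height = -235°·12.25/20 = -143.9375° = -2.512183 rad
cos θ = -0.808375, sin θ = -0.588667 (intermediates below are computed at full precision and shown rounded to 5 d.p.)
v1: (-2.5,4) → rotate → (4.37561,-1.76183) → ×s → (9.19972,-3.70425) → (9.20,-3.70)
v2: (4,-2.5) → rotate → (-4.70517,-0.33373) → ×s → (-9.89262,-0.70167) → (-9.89,-0.70)
v3: (2,2) → rotate → (-0.43942,-2.79409) → ×s → (-0.92387,-5.87456) → (-0.92,-5.87)
v4: (-1,4.5) → rotate → (3.45738,-3.04902) → ×s → (7.26914,-6.41057) → (7.27,-6.41)

Cross-section at z=12.25: (9.20,-3.70) (-9.89,-0.70) (-0.92,-5.87) (7.27,-6.41)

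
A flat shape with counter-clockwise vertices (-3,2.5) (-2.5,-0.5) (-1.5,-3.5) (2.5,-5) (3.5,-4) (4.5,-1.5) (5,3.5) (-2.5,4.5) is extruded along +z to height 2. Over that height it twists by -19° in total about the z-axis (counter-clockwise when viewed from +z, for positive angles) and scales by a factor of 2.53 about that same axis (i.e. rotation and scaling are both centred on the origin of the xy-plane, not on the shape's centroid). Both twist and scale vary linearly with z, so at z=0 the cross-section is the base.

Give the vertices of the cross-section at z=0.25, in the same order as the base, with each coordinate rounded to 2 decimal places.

Cross-section at z=0.25: (-3.45,3.12) (-3.00,-0.47) (-1.96,-4.09) (2.73,-6.07) (3.97,-4.93) (5.28,-2.01) (6.12,3.92) (-2.75,5.48)

t = z/height = 0.25/2 = 0.125
s = 1 + (scale-1)·z/height = 1 + (2.53-1)·0.25/2 = 1.191250
θ = twist·z/height = -19°·0.25/2 = -2.3750° = -0.041452 rad
cos θ = 0.999141, sin θ = -0.041440 (intermediates below are computed at full precision and shown rounded to 5 d.p.)
v1: (-3,2.5) → rotate → (-2.89382,2.62217) → ×s → (-3.44727,3.12366) → (-3.45,3.12)
v2: (-2.5,-0.5) → rotate → (-2.51857,-0.39597) → ×s → (-3.00025,-0.47170) → (-3.00,-0.47)
v3: (-1.5,-3.5) → rotate → (-1.64375,-3.43483) → ×s → (-1.95812,-4.09175) → (-1.96,-4.09)
v4: (2.5,-5) → rotate → (2.29065,-5.09930) → ×s → (2.72874,-6.07455) → (2.73,-6.07)
v5: (3.5,-4) → rotate → (3.33123,-4.14160) → ×s → (3.96833,-4.93368) → (3.97,-4.93)
v6: (4.5,-1.5) → rotate → (4.43397,-1.68519) → ×s → (5.28197,-2.00748) → (5.28,-2.01)
v7: (5,3.5) → rotate → (5.14074,3.28980) → ×s → (6.12391,3.91897) → (6.12,3.92)
v8: (-2.5,4.5) → rotate → (-2.31137,4.59973) → ×s → (-2.75342,5.47943) → (-2.75,5.48)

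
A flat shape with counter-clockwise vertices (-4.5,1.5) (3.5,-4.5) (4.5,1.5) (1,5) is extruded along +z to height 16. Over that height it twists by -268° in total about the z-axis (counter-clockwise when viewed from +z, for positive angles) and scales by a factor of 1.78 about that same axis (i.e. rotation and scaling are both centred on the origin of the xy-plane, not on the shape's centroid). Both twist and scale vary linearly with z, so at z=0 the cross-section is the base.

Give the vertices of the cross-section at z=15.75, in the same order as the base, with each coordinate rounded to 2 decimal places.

t = z/height = 15.75/16 = 0.984375
s = 1 + (scale-1)·z/height = 1 + (1.78-1)·15.75/16 = 1.767813
θ = twist·z/height = -268°·15.75/16 = -263.8125° = -4.604397 rad
cos θ = -0.107782, sin θ = 0.994175 (intermediates below are computed at full precision and shown rounded to 5 d.p.)
v1: (-4.5,1.5) → rotate → (-1.00624,-4.63546) → ×s → (-1.77884,-8.19462) → (-1.78,-8.19)
v2: (3.5,-4.5) → rotate → (4.09655,3.96463) → ×s → (7.24193,7.00873) → (7.24,7.01)
v3: (4.5,1.5) → rotate → (-1.97628,4.31211) → ×s → (-3.49370,7.62300) → (-3.49,7.62)
v4: (1,5) → rotate → (-5.07865,0.45526) → ×s → (-8.97811,0.80482) → (-8.98,0.80)

Cross-section at z=15.75: (-1.78,-8.19) (7.24,7.01) (-3.49,7.62) (-8.98,0.80)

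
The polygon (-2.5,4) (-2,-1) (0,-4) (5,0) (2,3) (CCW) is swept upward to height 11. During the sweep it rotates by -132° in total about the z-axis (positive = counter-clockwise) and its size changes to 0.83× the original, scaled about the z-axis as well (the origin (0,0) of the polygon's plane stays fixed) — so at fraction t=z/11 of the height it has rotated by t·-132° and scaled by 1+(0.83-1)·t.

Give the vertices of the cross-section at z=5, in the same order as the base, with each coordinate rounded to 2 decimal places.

t = z/height = 5/11 = 0.454545
s = 1 + (scale-1)·z/height = 1 + (0.83-1)·5/11 = 0.922727
θ = twist·z/height = -132°·5/11 = -60.0000° = -1.047198 rad
cos θ = 0.500000, sin θ = -0.866025 (intermediates below are computed at full precision and shown rounded to 5 d.p.)
v1: (-2.5,4) → rotate → (2.21410,4.16506) → ×s → (2.04301,3.84322) → (2.04,3.84)
v2: (-2,-1) → rotate → (-1.86603,1.23205) → ×s → (-1.72183,1.13685) → (-1.72,1.14)
v3: (0,-4) → rotate → (-3.46410,-2.00000) → ×s → (-3.19642,-1.84545) → (-3.20,-1.85)
v4: (5,0) → rotate → (2.50000,-4.33013) → ×s → (2.30682,-3.99553) → (2.31,-4.00)
v5: (2,3) → rotate → (3.59808,-0.23205) → ×s → (3.32004,-0.21412) → (3.32,-0.21)

Cross-section at z=5: (2.04,3.84) (-1.72,1.14) (-3.20,-1.85) (2.31,-4.00) (3.32,-0.21)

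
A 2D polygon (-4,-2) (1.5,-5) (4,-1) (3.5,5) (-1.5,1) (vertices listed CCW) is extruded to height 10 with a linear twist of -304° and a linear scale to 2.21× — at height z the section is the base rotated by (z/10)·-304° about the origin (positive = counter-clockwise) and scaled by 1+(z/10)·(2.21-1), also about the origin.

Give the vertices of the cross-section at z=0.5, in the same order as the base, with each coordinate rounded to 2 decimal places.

t = z/height = 0.5/10 = 0.05
s = 1 + (scale-1)·z/height = 1 + (2.21-1)·0.5/10 = 1.060500
θ = twist·z/height = -304°·0.5/10 = -15.2000° = -0.265290 rad
cos θ = 0.965016, sin θ = -0.262189 (intermediates below are computed at full precision and shown rounded to 5 d.p.)
v1: (-4,-2) → rotate → (-4.38444,-0.88128) → ×s → (-4.64970,-0.93459) → (-4.65,-0.93)
v2: (1.5,-5) → rotate → (0.13658,-5.21837) → ×s → (0.14484,-5.53408) → (0.14,-5.53)
v3: (4,-1) → rotate → (3.59788,-2.01377) → ×s → (3.81555,-2.13561) → (3.82,-2.14)
v4: (3.5,5) → rotate → (4.68850,3.90742) → ×s → (4.97216,4.14382) → (4.97,4.14)
v5: (-1.5,1) → rotate → (-1.18534,1.35830) → ×s → (-1.25705,1.44048) → (-1.26,1.44)

Cross-section at z=0.5: (-4.65,-0.93) (0.14,-5.53) (3.82,-2.14) (4.97,4.14) (-1.26,1.44)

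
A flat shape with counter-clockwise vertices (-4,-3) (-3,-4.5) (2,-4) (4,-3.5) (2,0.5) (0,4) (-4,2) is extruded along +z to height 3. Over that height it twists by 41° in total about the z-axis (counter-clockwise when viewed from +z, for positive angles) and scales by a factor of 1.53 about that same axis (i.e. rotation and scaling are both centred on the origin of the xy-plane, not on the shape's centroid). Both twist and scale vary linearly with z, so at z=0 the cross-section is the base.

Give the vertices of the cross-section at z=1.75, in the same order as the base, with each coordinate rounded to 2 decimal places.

Cross-section at z=1.75: (-3.19,-5.71) (-1.20,-6.98) (4.52,-3.73) (6.64,-2.07) (2.13,1.66) (-2.12,4.79) (-5.85,0.27)

t = z/height = 1.75/3 = 0.583333
s = 1 + (scale-1)·z/height = 1 + (1.53-1)·1.75/3 = 1.309167
θ = twist·z/height = 41°·1.75/3 = 23.9167° = 0.417425 rad
cos θ = 0.914136, sin θ = 0.405408 (intermediates below are computed at full precision and shown rounded to 5 d.p.)
v1: (-4,-3) → rotate → (-2.44032,-4.36404) → ×s → (-3.19479,-5.71325) → (-3.19,-5.71)
v2: (-3,-4.5) → rotate → (-0.91807,-5.32983) → ×s → (-1.20191,-6.97764) → (-1.20,-6.98)
v3: (2,-4) → rotate → (3.44990,-2.84573) → ×s → (4.51650,-3.72553) → (4.52,-3.73)
v4: (4,-3.5) → rotate → (5.07547,-1.57785) → ×s → (6.64464,-2.06566) → (6.64,-2.07)
v5: (2,0.5) → rotate → (1.62557,1.26788) → ×s → (2.12814,1.65987) → (2.13,1.66)
v6: (0,4) → rotate → (-1.62163,3.65654) → ×s → (-2.12298,4.78703) → (-2.12,4.79)
v7: (-4,2) → rotate → (-4.46736,0.20664) → ×s → (-5.84852,0.27053) → (-5.85,0.27)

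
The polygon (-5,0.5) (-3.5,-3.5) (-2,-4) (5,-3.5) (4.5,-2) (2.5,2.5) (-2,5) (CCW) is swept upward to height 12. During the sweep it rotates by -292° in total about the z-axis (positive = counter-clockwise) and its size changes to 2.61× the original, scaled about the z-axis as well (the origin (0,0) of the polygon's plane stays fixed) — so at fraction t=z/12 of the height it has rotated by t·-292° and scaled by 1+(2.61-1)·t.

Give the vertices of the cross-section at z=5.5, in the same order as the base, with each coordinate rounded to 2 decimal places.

Cross-section at z=5.5: (6.64,5.67) (-0.18,8.60) (-2.61,7.32) (-10.41,-2.06) (-7.92,-3.23) (0.13,-6.14) (8.68,-3.51)

t = z/height = 5.5/12 = 0.458333
s = 1 + (scale-1)·z/height = 1 + (2.61-1)·5.5/12 = 1.737917
θ = twist·z/height = -292°·5.5/12 = -133.8333° = -2.335832 rad
cos θ = -0.692563, sin θ = -0.721357 (intermediates below are computed at full precision and shown rounded to 5 d.p.)
v1: (-5,0.5) → rotate → (3.82349,3.26051) → ×s → (6.64491,5.66649) → (6.64,5.67)
v2: (-3.5,-3.5) → rotate → (-0.10078,4.94872) → ×s → (-0.17515,8.60047) → (-0.18,8.60)
v3: (-2,-4) → rotate → (-1.50030,4.21297) → ×s → (-2.60740,7.32179) → (-2.61,7.32)
v4: (5,-3.5) → rotate → (-5.98757,-1.18282) → ×s → (-10.40589,-2.05564) → (-10.41,-2.06)
v5: (4.5,-2) → rotate → (-4.55925,-1.86098) → ×s → (-7.92359,-3.23423) → (-7.92,-3.23)
v6: (2.5,2.5) → rotate → (0.07199,-3.53480) → ×s → (0.12511,-6.14319) → (0.13,-6.14)
v7: (-2,5) → rotate → (4.99191,-2.02010) → ×s → (8.67553,-3.51077) → (8.68,-3.51)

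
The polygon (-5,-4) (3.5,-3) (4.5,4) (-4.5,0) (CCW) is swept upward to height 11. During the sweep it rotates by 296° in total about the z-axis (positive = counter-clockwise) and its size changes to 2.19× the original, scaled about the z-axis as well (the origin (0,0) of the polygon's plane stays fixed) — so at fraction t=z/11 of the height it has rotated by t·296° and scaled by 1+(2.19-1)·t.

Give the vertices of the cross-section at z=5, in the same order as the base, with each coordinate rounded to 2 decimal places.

t = z/height = 5/11 = 0.454545
s = 1 + (scale-1)·z/height = 1 + (2.19-1)·5/11 = 1.540909
θ = twist·z/height = 296°·5/11 = 134.5455° = 2.348261 rad
cos θ = -0.701475, sin θ = 0.712694 (intermediates below are computed at full precision and shown rounded to 5 d.p.)
v1: (-5,-4) → rotate → (6.35815,-0.75757) → ×s → (9.79733,-1.16735) → (9.80,-1.17)
v2: (3.5,-3) → rotate → (-0.31708,4.59885) → ×s → (-0.48859,7.08642) → (-0.49,7.09)
v3: (4.5,4) → rotate → (-6.00741,0.40122) → ×s → (-9.25688,0.61825) → (-9.26,0.62)
v4: (-4.5,0) → rotate → (3.15664,-3.20712) → ×s → (4.86409,-4.94189) → (4.86,-4.94)

Cross-section at z=5: (9.80,-1.17) (-0.49,7.09) (-9.26,0.62) (4.86,-4.94)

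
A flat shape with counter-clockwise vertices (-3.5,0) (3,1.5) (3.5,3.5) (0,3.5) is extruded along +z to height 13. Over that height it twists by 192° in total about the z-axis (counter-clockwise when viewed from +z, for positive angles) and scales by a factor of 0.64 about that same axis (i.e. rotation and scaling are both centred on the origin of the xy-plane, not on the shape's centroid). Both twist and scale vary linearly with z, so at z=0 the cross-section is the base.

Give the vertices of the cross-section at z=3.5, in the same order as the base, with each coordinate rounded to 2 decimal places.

t = z/height = 3.5/13 = 0.269231
s = 1 + (scale-1)·z/height = 1 + (0.64-1)·3.5/13 = 0.903077
θ = twist·z/height = 192°·3.5/13 = 51.6923° = 0.902201 rad
cos θ = 0.619884, sin θ = 0.784693 (intermediates below are computed at full precision and shown rounded to 5 d.p.)
v1: (-3.5,0) → rotate → (-2.16960,-2.74643) → ×s → (-1.95931,-2.48023) → (-1.96,-2.48)
v2: (3,1.5) → rotate → (0.68261,3.28391) → ×s → (0.61645,2.96562) → (0.62,2.97)
v3: (3.5,3.5) → rotate → (-0.57683,4.91602) → ×s → (-0.52092,4.43955) → (-0.52,4.44)
v4: (0,3.5) → rotate → (-2.74643,2.16960) → ×s → (-2.48023,1.95931) → (-2.48,1.96)

Cross-section at z=3.5: (-1.96,-2.48) (0.62,2.97) (-0.52,4.44) (-2.48,1.96)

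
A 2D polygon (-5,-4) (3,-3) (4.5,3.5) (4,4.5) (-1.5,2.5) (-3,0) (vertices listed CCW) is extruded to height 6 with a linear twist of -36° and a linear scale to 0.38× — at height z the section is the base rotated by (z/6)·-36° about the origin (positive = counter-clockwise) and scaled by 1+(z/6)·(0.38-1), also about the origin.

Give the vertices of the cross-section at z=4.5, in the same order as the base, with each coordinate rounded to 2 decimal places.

Cross-section at z=4.5: (-3.35,-0.69) (0.70,-2.16) (3.00,0.58) (3.00,1.17) (-0.11,1.56) (-1.43,0.73)

t = z/height = 4.5/6 = 0.75
s = 1 + (scale-1)·z/height = 1 + (0.38-1)·4.5/6 = 0.535000
θ = twist·z/height = -36°·4.5/6 = -27.0000° = -0.471239 rad
cos θ = 0.891007, sin θ = -0.453990 (intermediates below are computed at full precision and shown rounded to 5 d.p.)
v1: (-5,-4) → rotate → (-6.27099,-1.29407) → ×s → (-3.35498,-0.69233) → (-3.35,-0.69)
v2: (3,-3) → rotate → (1.31105,-4.03499) → ×s → (0.70141,-2.15872) → (0.70,-2.16)
v3: (4.5,3.5) → rotate → (5.59850,1.07557) → ×s → (2.99520,0.57543) → (3.00,0.58)
v4: (4,4.5) → rotate → (5.60698,2.19357) → ×s → (2.99974,1.17356) → (3.00,1.17)
v5: (-1.5,2.5) → rotate → (-0.20153,2.90850) → ×s → (-0.10782,1.55605) → (-0.11,1.56)
v6: (-3,0) → rotate → (-2.67302,1.36197) → ×s → (-1.43007,0.72865) → (-1.43,0.73)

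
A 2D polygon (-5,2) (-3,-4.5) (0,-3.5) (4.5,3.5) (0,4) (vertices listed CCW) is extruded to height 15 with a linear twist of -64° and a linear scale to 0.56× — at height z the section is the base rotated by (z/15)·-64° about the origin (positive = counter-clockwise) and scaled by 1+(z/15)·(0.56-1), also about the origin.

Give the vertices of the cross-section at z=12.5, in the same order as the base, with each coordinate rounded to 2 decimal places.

t = z/height = 12.5/15 = 0.833333
s = 1 + (scale-1)·z/height = 1 + (0.56-1)·12.5/15 = 0.633333
θ = twist·z/height = -64°·12.5/15 = -53.3333° = -0.930842 rad
cos θ = 0.597159, sin θ = -0.802123 (intermediates below are computed at full precision and shown rounded to 5 d.p.)
v1: (-5,2) → rotate → (-1.38155,5.20493) → ×s → (-0.87498,3.29646) → (-0.87,3.30)
v2: (-3,-4.5) → rotate → (-5.40103,-0.28084) → ×s → (-3.42065,-0.17787) → (-3.42,-0.18)
v3: (0,-3.5) → rotate → (-2.80743,-2.09006) → ×s → (-1.77804,-1.32370) → (-1.78,-1.32)
v4: (4.5,3.5) → rotate → (5.49464,-1.51950) → ×s → (3.47994,-0.96235) → (3.48,-0.96)
v5: (0,4) → rotate → (3.20849,2.38863) → ×s → (2.03205,1.51280) → (2.03,1.51)

Cross-section at z=12.5: (-0.87,3.30) (-3.42,-0.18) (-1.78,-1.32) (3.48,-0.96) (2.03,1.51)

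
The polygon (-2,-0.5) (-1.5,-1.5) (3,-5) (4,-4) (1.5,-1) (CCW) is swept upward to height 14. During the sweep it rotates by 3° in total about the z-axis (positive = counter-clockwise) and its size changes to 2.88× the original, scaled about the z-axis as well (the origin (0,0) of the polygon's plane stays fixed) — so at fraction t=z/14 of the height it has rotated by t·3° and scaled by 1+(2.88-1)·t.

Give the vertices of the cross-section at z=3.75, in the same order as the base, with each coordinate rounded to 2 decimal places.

Cross-section at z=3.75: (-3.00,-0.79) (-2.22,-2.29) (4.62,-7.45) (6.10,-5.93) (2.28,-1.47)

t = z/height = 3.75/14 = 0.267857
s = 1 + (scale-1)·z/height = 1 + (2.88-1)·3.75/14 = 1.503571
θ = twist·z/height = 3°·3.75/14 = 0.8036° = 0.014025 rad
cos θ = 0.999902, sin θ = 0.014025 (intermediates below are computed at full precision and shown rounded to 5 d.p.)
v1: (-2,-0.5) → rotate → (-1.99279,-0.52800) → ×s → (-2.99630,-0.79389) → (-3.00,-0.79)
v2: (-1.5,-1.5) → rotate → (-1.47882,-1.52089) → ×s → (-2.22351,-2.28677) → (-2.22,-2.29)
v3: (3,-5) → rotate → (3.06983,-4.95743) → ×s → (4.61570,-7.45386) → (4.62,-7.45)
v4: (4,-4) → rotate → (4.05570,-3.94351) → ×s → (6.09804,-5.92935) → (6.10,-5.93)
v5: (1.5,-1) → rotate → (1.51388,-0.97886) → ×s → (2.27622,-1.47179) → (2.28,-1.47)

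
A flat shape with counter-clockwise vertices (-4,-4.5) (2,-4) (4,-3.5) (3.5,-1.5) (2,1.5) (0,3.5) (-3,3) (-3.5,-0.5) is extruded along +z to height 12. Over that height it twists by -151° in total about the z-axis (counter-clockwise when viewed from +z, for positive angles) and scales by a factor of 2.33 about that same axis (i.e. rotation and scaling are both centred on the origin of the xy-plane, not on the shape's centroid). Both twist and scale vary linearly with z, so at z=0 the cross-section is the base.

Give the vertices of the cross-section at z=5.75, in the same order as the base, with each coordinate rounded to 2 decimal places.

t = z/height = 5.75/12 = 0.479167
s = 1 + (scale-1)·z/height = 1 + (2.33-1)·5.75/12 = 1.637292
θ = twist·z/height = -151°·5.75/12 = -72.3542° = -1.262818 rad
cos θ = 0.303132, sin θ = -0.952948 (intermediates below are computed at full precision and shown rounded to 5 d.p.)
v1: (-4,-4.5) → rotate → (-5.50080,2.44770) → ×s → (-9.00641,4.00760) → (-9.01,4.01)
v2: (2,-4) → rotate → (-3.20553,-3.11843) → ×s → (-5.24839,-5.10577) → (-5.25,-5.11)
v3: (4,-3.5) → rotate → (-2.12279,-4.87276) → ×s → (-3.47563,-7.97812) → (-3.48,-7.98)
v4: (3.5,-1.5) → rotate → (-0.36846,-3.79002) → ×s → (-0.60328,-6.20537) → (-0.60,-6.21)
v5: (2,1.5) → rotate → (2.03569,-1.45120) → ×s → (3.33301,-2.37604) → (3.33,-2.38)
v6: (0,3.5) → rotate → (3.33532,1.06096) → ×s → (5.46089,1.73711) → (5.46,1.74)
v7: (-3,3) → rotate → (1.94945,3.76824) → ×s → (3.19182,6.16971) → (3.19,6.17)
v8: (-3.5,-0.5) → rotate → (-1.53744,3.18375) → ×s → (-2.51723,5.21273) → (-2.52,5.21)

Cross-section at z=5.75: (-9.01,4.01) (-5.25,-5.11) (-3.48,-7.98) (-0.60,-6.21) (3.33,-2.38) (5.46,1.74) (3.19,6.17) (-2.52,5.21)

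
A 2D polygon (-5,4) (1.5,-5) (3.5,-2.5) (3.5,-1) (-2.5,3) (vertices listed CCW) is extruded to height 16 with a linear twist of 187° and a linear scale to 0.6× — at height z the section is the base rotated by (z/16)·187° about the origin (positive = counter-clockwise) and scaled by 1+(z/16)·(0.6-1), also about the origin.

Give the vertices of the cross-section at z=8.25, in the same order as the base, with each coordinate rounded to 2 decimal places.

Cross-section at z=8.25: (-2.71,-4.30) (3.81,1.63) (1.66,2.98) (0.48,2.85) (-2.14,-2.24)

t = z/height = 8.25/16 = 0.515625
s = 1 + (scale-1)·z/height = 1 + (0.6-1)·8.25/16 = 0.793750
θ = twist·z/height = 187°·8.25/16 = 96.4219° = 1.682879 rad
cos θ = -0.111848, sin θ = 0.993725 (intermediates below are computed at full precision and shown rounded to 5 d.p.)
v1: (-5,4) → rotate → (-3.41566,-5.41602) → ×s → (-2.71118,-4.29897) → (-2.71,-4.30)
v2: (1.5,-5) → rotate → (4.80085,2.04983) → ×s → (3.81068,1.62705) → (3.81,1.63)
v3: (3.5,-2.5) → rotate → (2.09284,3.75766) → ×s → (1.66119,2.98264) → (1.66,2.98)
v4: (3.5,-1) → rotate → (0.60226,3.58989) → ×s → (0.47804,2.84947) → (0.48,2.85)
v5: (-2.5,3) → rotate → (-2.70156,-2.81986) → ×s → (-2.14436,-2.23826) → (-2.14,-2.24)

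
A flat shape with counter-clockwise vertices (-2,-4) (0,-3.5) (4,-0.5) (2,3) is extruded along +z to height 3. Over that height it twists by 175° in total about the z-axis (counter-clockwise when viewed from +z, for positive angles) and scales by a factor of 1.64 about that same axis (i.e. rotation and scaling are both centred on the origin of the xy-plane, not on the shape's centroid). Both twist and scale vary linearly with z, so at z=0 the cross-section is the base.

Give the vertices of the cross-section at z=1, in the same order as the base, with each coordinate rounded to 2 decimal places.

Cross-section at z=1: (2.86,-4.61) (3.61,-2.23) (3.06,3.81) (-1.82,3.98)

t = z/height = 1/3 = 0.333333
s = 1 + (scale-1)·z/height = 1 + (1.64-1)·1/3 = 1.213333
θ = twist·z/height = 175°·1/3 = 58.3333° = 1.018109 rad
cos θ = 0.524977, sin θ = 0.851117 (intermediates below are computed at full precision and shown rounded to 5 d.p.)
v1: (-2,-4) → rotate → (2.35451,-3.80214) → ×s → (2.85681,-4.61326) → (2.86,-4.61)
v2: (0,-3.5) → rotate → (2.97891,-1.83742) → ×s → (3.61441,-2.22940) → (3.61,-2.23)
v3: (4,-0.5) → rotate → (2.52546,3.14198) → ×s → (3.06423,3.81227) → (3.06,3.81)
v4: (2,3) → rotate → (-1.50340,3.27716) → ×s → (-1.82412,3.97629) → (-1.82,3.98)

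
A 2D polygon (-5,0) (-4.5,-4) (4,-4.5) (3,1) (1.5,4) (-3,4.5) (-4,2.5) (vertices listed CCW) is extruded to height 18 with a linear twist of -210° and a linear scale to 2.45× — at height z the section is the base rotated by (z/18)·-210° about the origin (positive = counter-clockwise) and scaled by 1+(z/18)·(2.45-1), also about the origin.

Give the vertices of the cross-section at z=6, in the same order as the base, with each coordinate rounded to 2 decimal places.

t = z/height = 6/18 = 0.333333
s = 1 + (scale-1)·z/height = 1 + (2.45-1)·6/18 = 1.483333
θ = twist·z/height = -210°·6/18 = -70.0000° = -1.221730 rad
cos θ = 0.342020, sin θ = -0.939693 (intermediates below are computed at full precision and shown rounded to 5 d.p.)
v1: (-5,0) → rotate → (-1.71010,4.69846) → ×s → (-2.53665,6.96939) → (-2.54,6.97)
v2: (-4.5,-4) → rotate → (-5.29786,2.86054) → ×s → (-7.85849,4.24313) → (-7.86,4.24)
v3: (4,-4.5) → rotate → (-2.86054,-5.29786) → ×s → (-4.24313,-7.85849) → (-4.24,-7.86)
v4: (3,1) → rotate → (1.96575,-2.47706) → ×s → (2.91587,-3.67430) → (2.92,-3.67)
v5: (1.5,4) → rotate → (4.27180,-0.04146) → ×s → (6.33650,-0.06150) → (6.34,-0.06)
v6: (-3,4.5) → rotate → (3.20256,4.35817) → ×s → (4.75046,6.46462) → (4.75,6.46)
v7: (-4,2.5) → rotate → (0.98115,4.61382) → ×s → (1.45537,6.84383) → (1.46,6.84)

Cross-section at z=6: (-2.54,6.97) (-7.86,4.24) (-4.24,-7.86) (2.92,-3.67) (6.34,-0.06) (4.75,6.46) (1.46,6.84)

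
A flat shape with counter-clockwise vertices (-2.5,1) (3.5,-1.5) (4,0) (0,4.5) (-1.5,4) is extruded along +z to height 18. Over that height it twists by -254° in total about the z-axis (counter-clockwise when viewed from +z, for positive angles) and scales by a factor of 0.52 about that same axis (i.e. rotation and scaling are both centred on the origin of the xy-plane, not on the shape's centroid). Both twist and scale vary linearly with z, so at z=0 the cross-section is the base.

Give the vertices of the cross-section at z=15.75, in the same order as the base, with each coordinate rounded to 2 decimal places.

t = z/height = 15.75/18 = 0.875
s = 1 + (scale-1)·z/height = 1 + (0.52-1)·15.75/18 = 0.580000
θ = twist·z/height = -254°·15.75/18 = -222.2500° = -3.878994 rad
cos θ = -0.740218, sin θ = 0.672367 (intermediates below are computed at full precision and shown rounded to 5 d.p.)
v1: (-2.5,1) → rotate → (1.17818,-2.42114) → ×s → (0.68334,-1.40426) → (0.68,-1.40)
v2: (3.5,-1.5) → rotate → (-1.58221,3.46361) → ×s → (-0.91768,2.00889) → (-0.92,2.01)
v3: (4,0) → rotate → (-2.96087,2.68947) → ×s → (-1.71731,1.55989) → (-1.72,1.56)
v4: (0,4.5) → rotate → (-3.02565,-3.33098) → ×s → (-1.75488,-1.93197) → (-1.75,-1.93)
v5: (-1.5,4) → rotate → (-1.57914,-3.96942) → ×s → (-0.91590,-2.30227) → (-0.92,-2.30)

Cross-section at z=15.75: (0.68,-1.40) (-0.92,2.01) (-1.72,1.56) (-1.75,-1.93) (-0.92,-2.30)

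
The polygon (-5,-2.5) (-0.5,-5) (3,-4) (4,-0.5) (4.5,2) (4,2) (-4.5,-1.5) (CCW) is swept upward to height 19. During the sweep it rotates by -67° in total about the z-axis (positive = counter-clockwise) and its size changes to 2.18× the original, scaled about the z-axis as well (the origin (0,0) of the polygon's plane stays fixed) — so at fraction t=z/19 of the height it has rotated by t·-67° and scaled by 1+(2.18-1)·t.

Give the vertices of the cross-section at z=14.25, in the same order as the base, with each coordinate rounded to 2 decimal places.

t = z/height = 14.25/19 = 0.75
s = 1 + (scale-1)·z/height = 1 + (2.18-1)·14.25/19 = 1.885000
θ = twist·z/height = -67°·14.25/19 = -50.2500° = -0.877028 rad
cos θ = 0.639439, sin θ = -0.768842 (intermediates below are computed at full precision and shown rounded to 5 d.p.)
v1: (-5,-2.5) → rotate → (-5.11930,2.24561) → ×s → (-9.64988,4.23298) → (-9.65,4.23)
v2: (-0.5,-5) → rotate → (-4.16393,-2.81277) → ×s → (-7.84901,-5.30208) → (-7.85,-5.30)
v3: (3,-4) → rotate → (-1.15705,-4.86428) → ×s → (-2.18104,-9.16917) → (-2.18,-9.17)
v4: (4,-0.5) → rotate → (2.17334,-3.39509) → ×s → (4.09674,-6.39974) → (4.10,-6.40)
v5: (4.5,2) → rotate → (4.41516,-2.18091) → ×s → (8.32258,-4.11102) → (8.32,-4.11)
v6: (4,2) → rotate → (4.09544,-1.79649) → ×s → (7.71990,-3.38638) → (7.72,-3.39)
v7: (-4.5,-1.5) → rotate → (-4.03074,2.50063) → ×s → (-7.59794,4.71369) → (-7.60,4.71)

Cross-section at z=14.25: (-9.65,4.23) (-7.85,-5.30) (-2.18,-9.17) (4.10,-6.40) (8.32,-4.11) (7.72,-3.39) (-7.60,4.71)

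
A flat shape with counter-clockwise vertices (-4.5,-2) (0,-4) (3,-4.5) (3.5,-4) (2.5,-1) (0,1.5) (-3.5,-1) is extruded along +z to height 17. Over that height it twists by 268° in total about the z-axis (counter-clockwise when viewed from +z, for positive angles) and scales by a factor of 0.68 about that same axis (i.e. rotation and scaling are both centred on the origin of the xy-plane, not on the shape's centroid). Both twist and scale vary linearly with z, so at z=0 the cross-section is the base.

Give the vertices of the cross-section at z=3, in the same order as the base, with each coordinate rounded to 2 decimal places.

Cross-section at z=3: (-1.49,-4.40) (2.77,-2.56) (5.04,-0.80) (5.01,-0.13) (2.29,1.09) (-1.04,0.96) (-1.55,-3.07)

t = z/height = 3/17 = 0.176471
s = 1 + (scale-1)·z/height = 1 + (0.68-1)·3/17 = 0.943529
θ = twist·z/height = 268°·3/17 = 47.2941° = 0.825438 rad
cos θ = 0.678235, sin θ = 0.734845 (intermediates below are computed at full precision and shown rounded to 5 d.p.)
v1: (-4.5,-2) → rotate → (-1.58237,-4.66327) → ×s → (-1.49301,-4.39993) → (-1.49,-4.40)
v2: (0,-4) → rotate → (2.93938,-2.71294) → ×s → (2.77339,-2.55974) → (2.77,-2.56)
v3: (3,-4.5) → rotate → (5.34151,-0.84752) → ×s → (5.03987,-0.79966) → (5.04,-0.80)
v4: (3.5,-4) → rotate → (5.31320,-0.14098) → ×s → (5.01316,-0.13302) → (5.01,-0.13)
v5: (2.5,-1) → rotate → (2.43043,1.15888) → ×s → (2.29318,1.09343) → (2.29,1.09)
v6: (0,1.5) → rotate → (-1.10227,1.01735) → ×s → (-1.04002,0.95990) → (-1.04,0.96)
v7: (-3.5,-1) → rotate → (-1.63898,-3.25019) → ×s → (-1.54642,-3.06665) → (-1.55,-3.07)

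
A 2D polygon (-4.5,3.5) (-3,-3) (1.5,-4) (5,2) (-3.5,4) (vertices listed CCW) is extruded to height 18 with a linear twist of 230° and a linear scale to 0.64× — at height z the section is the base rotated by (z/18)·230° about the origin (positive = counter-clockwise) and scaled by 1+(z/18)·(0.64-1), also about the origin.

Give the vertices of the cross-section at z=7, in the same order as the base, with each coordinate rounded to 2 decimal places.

Cross-section at z=7: (-3.05,-3.84) (2.55,-2.60) (3.45,1.26) (-1.68,4.32) (-3.47,-2.98)

t = z/height = 7/18 = 0.388889
s = 1 + (scale-1)·z/height = 1 + (0.64-1)·7/18 = 0.860000
θ = twist·z/height = 230°·7/18 = 89.4444° = 1.561100 rad
cos θ = 0.009696, sin θ = 0.999953 (intermediates below are computed at full precision and shown rounded to 5 d.p.)
v1: (-4.5,3.5) → rotate → (-3.54347,-4.46585) → ×s → (-3.04738,-3.84063) → (-3.05,-3.84)
v2: (-3,-3) → rotate → (2.97077,-3.02895) → ×s → (2.55486,-2.60489) → (2.55,-2.60)
v3: (1.5,-4) → rotate → (4.01436,1.46115) → ×s → (3.45235,1.25658) → (3.45,1.26)
v4: (5,2) → rotate → (-1.95143,5.01916) → ×s → (-1.67823,4.31648) → (-1.68,4.32)
v5: (-3.5,4) → rotate → (-4.03375,-3.46105) → ×s → (-3.46902,-2.97650) → (-3.47,-2.98)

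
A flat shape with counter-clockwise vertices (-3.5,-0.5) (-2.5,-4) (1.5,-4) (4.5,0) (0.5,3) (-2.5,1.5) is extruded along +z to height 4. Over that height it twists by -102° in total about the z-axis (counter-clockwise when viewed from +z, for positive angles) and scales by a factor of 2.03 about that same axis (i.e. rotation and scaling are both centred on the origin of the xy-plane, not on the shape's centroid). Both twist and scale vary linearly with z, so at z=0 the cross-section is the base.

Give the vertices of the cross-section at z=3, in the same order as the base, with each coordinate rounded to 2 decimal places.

Cross-section at z=3: (-2.31,5.83) (-7.93,2.65) (-6.27,-4.24) (1.86,-7.76) (5.38,0.38) (1.55,4.93)

t = z/height = 3/4 = 0.75
s = 1 + (scale-1)·z/height = 1 + (2.03-1)·3/4 = 1.772500
θ = twist·z/height = -102°·3/4 = -76.5000° = -1.335177 rad
cos θ = 0.233445, sin θ = -0.972370 (intermediates below are computed at full precision and shown rounded to 5 d.p.)
v1: (-3.5,-0.5) → rotate → (-1.30324,3.28657) → ×s → (-2.31000,5.82545) → (-2.31,5.83)
v2: (-2.5,-4) → rotate → (-4.47309,1.49714) → ×s → (-7.92856,2.65369) → (-7.93,2.65)
v3: (1.5,-4) → rotate → (-3.53931,-2.39234) → ×s → (-6.27343,-4.24042) → (-6.27,-4.24)
v4: (4.5,0) → rotate → (1.05050,-4.37566) → ×s → (1.86202,-7.75587) → (1.86,-7.76)
v5: (0.5,3) → rotate → (3.03383,0.21415) → ×s → (5.37747,0.37958) → (5.38,0.38)
v6: (-2.5,1.5) → rotate → (0.87494,2.78109) → ×s → (1.55083,4.92949) → (1.55,4.93)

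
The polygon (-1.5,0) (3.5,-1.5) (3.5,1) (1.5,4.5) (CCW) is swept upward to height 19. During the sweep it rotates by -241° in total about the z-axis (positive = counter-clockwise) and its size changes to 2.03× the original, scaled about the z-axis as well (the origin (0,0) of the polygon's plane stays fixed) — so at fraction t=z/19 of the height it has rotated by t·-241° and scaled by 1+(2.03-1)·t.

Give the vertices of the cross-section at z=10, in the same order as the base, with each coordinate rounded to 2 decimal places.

t = z/height = 10/19 = 0.526316
s = 1 + (scale-1)·z/height = 1 + (2.03-1)·10/19 = 1.542105
θ = twist·z/height = -241°·10/19 = -126.8421° = -2.213812 rad
cos θ = -0.599612, sin θ = -0.800291 (intermediates below are computed at full precision and shown rounded to 5 d.p.)
v1: (-1.5,0) → rotate → (0.89942,1.20044) → ×s → (1.38700,1.85120) → (1.39,1.85)
v2: (3.5,-1.5) → rotate → (-3.29908,-1.90160) → ×s → (-5.08753,-2.93247) → (-5.09,-2.93)
v3: (3.5,1) → rotate → (-1.29835,-3.40063) → ×s → (-2.00219,-5.24413) → (-2.00,-5.24)
v4: (1.5,4.5) → rotate → (2.70189,-3.89869) → ×s → (4.16660,-6.01219) → (4.17,-6.01)

Cross-section at z=10: (1.39,1.85) (-5.09,-2.93) (-2.00,-5.24) (4.17,-6.01)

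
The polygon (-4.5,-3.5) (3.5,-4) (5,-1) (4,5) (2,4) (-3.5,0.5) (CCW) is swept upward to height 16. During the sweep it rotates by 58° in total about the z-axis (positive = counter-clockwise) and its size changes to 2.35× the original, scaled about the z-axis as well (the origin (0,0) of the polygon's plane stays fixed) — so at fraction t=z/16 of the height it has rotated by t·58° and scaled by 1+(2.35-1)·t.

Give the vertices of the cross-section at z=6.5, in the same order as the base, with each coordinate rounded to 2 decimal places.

Cross-section at z=6.5: (-4.22,-7.75) (7.44,-3.51) (7.72,1.68) (2.58,9.57) (0.36,6.92) (-5.28,-1.46)

t = z/height = 6.5/16 = 0.40625
s = 1 + (scale-1)·z/height = 1 + (2.35-1)·6.5/16 = 1.548438
θ = twist·z/height = 58°·6.5/16 = 23.5625° = 0.411243 rad
cos θ = 0.916625, sin θ = 0.399749 (intermediates below are computed at full precision and shown rounded to 5 d.p.)
v1: (-4.5,-3.5) → rotate → (-2.72569,-5.00706) → ×s → (-4.22056,-7.75312) → (-4.22,-7.75)
v2: (3.5,-4) → rotate → (4.80718,-2.26738) → ×s → (7.44362,-3.51089) → (7.44,-3.51)
v3: (5,-1) → rotate → (4.98287,1.08212) → ×s → (7.71567,1.67560) → (7.72,1.68)
v4: (4,5) → rotate → (1.66775,6.18212) → ×s → (2.58241,9.57263) → (2.58,9.57)
v5: (2,4) → rotate → (0.23425,4.46600) → ×s → (0.36273,6.91532) → (0.36,6.92)
v6: (-3.5,0.5) → rotate → (-3.40806,-0.94081) → ×s → (-5.27717,-1.45679) → (-5.28,-1.46)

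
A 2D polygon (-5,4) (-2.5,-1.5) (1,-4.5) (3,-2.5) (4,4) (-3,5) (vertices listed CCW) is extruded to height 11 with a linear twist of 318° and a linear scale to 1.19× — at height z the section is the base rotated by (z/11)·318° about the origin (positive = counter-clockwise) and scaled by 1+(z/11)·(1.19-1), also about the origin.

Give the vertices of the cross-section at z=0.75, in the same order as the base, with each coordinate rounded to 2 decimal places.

Cross-section at z=0.75: (-6.20,1.89) (-1.79,-2.35) (2.63,-3.86) (3.76,-1.23) (2.27,5.26) (-4.70,3.58)

t = z/height = 0.75/11 = 0.0681818
s = 1 + (scale-1)·z/height = 1 + (1.19-1)·0.75/11 = 1.012955
θ = twist·z/height = 318°·0.75/11 = 21.6818° = 0.378419 rad
cos θ = 0.929250, sin θ = 0.369452 (intermediates below are computed at full precision and shown rounded to 5 d.p.)
v1: (-5,4) → rotate → (-6.12406,1.86974) → ×s → (-6.20339,1.89396) → (-6.20,1.89)
v2: (-2.5,-1.5) → rotate → (-1.76895,-2.31750) → ×s → (-1.79186,-2.34753) → (-1.79,-2.35)
v3: (1,-4.5) → rotate → (2.59178,-3.81217) → ×s → (2.62536,-3.86156) → (2.63,-3.86)
v4: (3,-2.5) → rotate → (3.71138,-1.21477) → ×s → (3.75946,-1.23051) → (3.76,-1.23)
v5: (4,4) → rotate → (2.23919,5.19481) → ×s → (2.26820,5.26210) → (2.27,5.26)
v6: (-3,5) → rotate → (-4.63501,3.53789) → ×s → (-4.69505,3.58373) → (-4.70,3.58)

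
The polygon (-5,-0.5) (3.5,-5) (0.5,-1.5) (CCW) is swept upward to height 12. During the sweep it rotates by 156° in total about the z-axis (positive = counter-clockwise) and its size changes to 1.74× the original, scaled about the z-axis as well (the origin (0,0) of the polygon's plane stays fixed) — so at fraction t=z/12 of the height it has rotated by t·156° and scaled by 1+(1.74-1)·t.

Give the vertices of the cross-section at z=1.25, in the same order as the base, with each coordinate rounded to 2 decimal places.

Cross-section at z=1.25: (-5.02,-2.02) (5.13,-4.12) (0.97,-1.40)

t = z/height = 1.25/12 = 0.104167
s = 1 + (scale-1)·z/height = 1 + (1.74-1)·1.25/12 = 1.077083
θ = twist·z/height = 156°·1.25/12 = 16.2500° = 0.283616 rad
cos θ = 0.960050, sin θ = 0.279829 (intermediates below are computed at full precision and shown rounded to 5 d.p.)
v1: (-5,-0.5) → rotate → (-4.66033,-1.87917) → ×s → (-5.01957,-2.02402) → (-5.02,-2.02)
v2: (3.5,-5) → rotate → (4.75932,-3.82085) → ×s → (5.12618,-4.11537) → (5.13,-4.12)
v3: (0.5,-1.5) → rotate → (0.89977,-1.30016) → ×s → (0.96913,-1.40038) → (0.97,-1.40)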